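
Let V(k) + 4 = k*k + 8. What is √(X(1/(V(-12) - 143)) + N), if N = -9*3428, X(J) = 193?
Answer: I*√30659 ≈ 175.1*I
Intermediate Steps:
V(k) = 4 + k² (V(k) = -4 + (k*k + 8) = -4 + (k² + 8) = -4 + (8 + k²) = 4 + k²)
N = -30852
√(X(1/(V(-12) - 143)) + N) = √(193 - 30852) = √(-30659) = I*√30659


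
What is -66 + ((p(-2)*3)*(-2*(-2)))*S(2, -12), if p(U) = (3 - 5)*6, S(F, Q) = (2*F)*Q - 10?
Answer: 8286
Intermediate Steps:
S(F, Q) = -10 + 2*F*Q (S(F, Q) = 2*F*Q - 10 = -10 + 2*F*Q)
p(U) = -12 (p(U) = -2*6 = -12)
-66 + ((p(-2)*3)*(-2*(-2)))*S(2, -12) = -66 + ((-12*3)*(-2*(-2)))*(-10 + 2*2*(-12)) = -66 + (-36*4)*(-10 - 48) = -66 - 144*(-58) = -66 + 8352 = 8286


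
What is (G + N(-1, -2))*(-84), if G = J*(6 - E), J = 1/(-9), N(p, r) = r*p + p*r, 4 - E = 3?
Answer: -868/3 ≈ -289.33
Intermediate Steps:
E = 1 (E = 4 - 1*3 = 4 - 3 = 1)
N(p, r) = 2*p*r (N(p, r) = p*r + p*r = 2*p*r)
J = -⅑ ≈ -0.11111
G = -5/9 (G = -(6 - 1*1)/9 = -(6 - 1)/9 = -⅑*5 = -5/9 ≈ -0.55556)
(G + N(-1, -2))*(-84) = (-5/9 + 2*(-1)*(-2))*(-84) = (-5/9 + 4)*(-84) = (31/9)*(-84) = -868/3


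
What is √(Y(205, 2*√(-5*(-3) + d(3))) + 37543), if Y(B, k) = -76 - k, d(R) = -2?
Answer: √(37467 - 2*√13) ≈ 193.55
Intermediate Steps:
√(Y(205, 2*√(-5*(-3) + d(3))) + 37543) = √((-76 - 2*√(-5*(-3) - 2)) + 37543) = √((-76 - 2*√(15 - 2)) + 37543) = √((-76 - 2*√13) + 37543) = √(37467 - 2*√13)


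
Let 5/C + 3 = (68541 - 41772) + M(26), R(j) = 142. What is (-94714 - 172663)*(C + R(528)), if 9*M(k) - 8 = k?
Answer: -9147454063517/240928 ≈ -3.7968e+7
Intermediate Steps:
M(k) = 8/9 + k/9
C = 45/240928 (C = 5/(-3 + ((68541 - 41772) + (8/9 + (⅑)*26))) = 5/(-3 + (26769 + (8/9 + 26/9))) = 5/(-3 + (26769 + 34/9)) = 5/(-3 + 240955/9) = 5/(240928/9) = 5*(9/240928) = 45/240928 ≈ 0.00018678)
(-94714 - 172663)*(C + R(528)) = (-94714 - 172663)*(45/240928 + 142) = -267377*34211821/240928 = -9147454063517/240928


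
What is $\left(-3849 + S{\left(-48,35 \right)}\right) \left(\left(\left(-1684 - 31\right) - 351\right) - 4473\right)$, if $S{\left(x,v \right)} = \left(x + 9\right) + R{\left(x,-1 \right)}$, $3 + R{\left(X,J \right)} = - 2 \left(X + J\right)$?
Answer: $24802427$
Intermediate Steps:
$R{\left(X,J \right)} = -3 - 2 J - 2 X$ ($R{\left(X,J \right)} = -3 - 2 \left(X + J\right) = -3 - 2 \left(J + X\right) = -3 - \left(2 J + 2 X\right) = -3 - 2 J - 2 X$)
$S{\left(x,v \right)} = 8 - x$ ($S{\left(x,v \right)} = \left(x + 9\right) - \left(1 + 2 x\right) = \left(9 + x\right) - \left(1 + 2 x\right) = 8 - x$)
$\left(-3849 + S{\left(-48,35 \right)}\right) \left(\left(\left(-1684 - 31\right) - 351\right) - 4473\right) = \left(-3849 + \left(8 - -48\right)\right) \left(\left(\left(-1684 - 31\right) - 351\right) - 4473\right) = \left(-3849 + \left(8 + 48\right)\right) \left(\left(-1715 - 351\right) - 4473\right) = \left(-3849 + 56\right) \left(-2066 - 4473\right) = \left(-3793\right) \left(-6539\right) = 24802427$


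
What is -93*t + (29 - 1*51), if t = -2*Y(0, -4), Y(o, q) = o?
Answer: -22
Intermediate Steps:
t = 0 (t = -2*0 = 0)
-93*t + (29 - 1*51) = -93*0 + (29 - 1*51) = 0 + (29 - 51) = 0 - 22 = -22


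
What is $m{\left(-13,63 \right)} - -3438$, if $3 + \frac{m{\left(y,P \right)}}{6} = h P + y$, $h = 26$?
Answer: $13170$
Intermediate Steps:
$m{\left(y,P \right)} = -18 + 6 y + 156 P$ ($m{\left(y,P \right)} = -18 + 6 \left(26 P + y\right) = -18 + 6 \left(y + 26 P\right) = -18 + \left(6 y + 156 P\right) = -18 + 6 y + 156 P$)
$m{\left(-13,63 \right)} - -3438 = \left(-18 + 6 \left(-13\right) + 156 \cdot 63\right) - -3438 = \left(-18 - 78 + 9828\right) + 3438 = 9732 + 3438 = 13170$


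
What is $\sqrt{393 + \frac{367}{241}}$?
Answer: $\frac{2 \sqrt{5728570}}{241} \approx 19.863$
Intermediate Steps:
$\sqrt{393 + \frac{367}{241}} = \sqrt{\frac{95080}{241}} = \frac{2 \sqrt{5728570}}{241}$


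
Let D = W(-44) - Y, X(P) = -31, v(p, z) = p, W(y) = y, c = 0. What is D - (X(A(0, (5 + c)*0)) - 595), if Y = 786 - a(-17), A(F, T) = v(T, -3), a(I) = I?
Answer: -221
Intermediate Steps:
A(F, T) = T
Y = 803 (Y = 786 - 1*(-17) = 786 + 17 = 803)
D = -847 (D = -44 - 1*803 = -44 - 803 = -847)
D - (X(A(0, (5 + c)*0)) - 595) = -847 - (-31 - 595) = -847 - 1*(-626) = -847 + 626 = -221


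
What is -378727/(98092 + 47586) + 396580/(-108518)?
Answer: -49435838913/7904342602 ≈ -6.2543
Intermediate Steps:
-378727/(98092 + 47586) + 396580/(-108518) = -378727/145678 + 396580*(-1/108518) = -378727*1/145678 - 198290/54259 = -378727/145678 - 198290/54259 = -49435838913/7904342602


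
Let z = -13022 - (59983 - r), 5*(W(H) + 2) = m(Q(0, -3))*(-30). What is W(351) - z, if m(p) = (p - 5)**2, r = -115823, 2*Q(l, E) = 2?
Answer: 188730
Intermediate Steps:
Q(l, E) = 1 (Q(l, E) = (1/2)*2 = 1)
m(p) = (-5 + p)**2
W(H) = -98 (W(H) = -2 + ((-5 + 1)**2*(-30))/5 = -2 + ((-4)**2*(-30))/5 = -2 + (16*(-30))/5 = -2 + (1/5)*(-480) = -2 - 96 = -98)
z = -188828 (z = -13022 - (59983 - 1*(-115823)) = -13022 - (59983 + 115823) = -13022 - 1*175806 = -13022 - 175806 = -188828)
W(351) - z = -98 - 1*(-188828) = -98 + 188828 = 188730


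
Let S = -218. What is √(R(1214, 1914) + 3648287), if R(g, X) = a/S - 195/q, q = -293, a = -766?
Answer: √3721154737626241/31937 ≈ 1910.1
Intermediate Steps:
R(g, X) = 133474/31937 (R(g, X) = -766/(-218) - 195/(-293) = -766*(-1/218) - 195*(-1/293) = 383/109 + 195/293 = 133474/31937)
√(R(1214, 1914) + 3648287) = √(133474/31937 + 3648287) = √(116515475393/31937) = √3721154737626241/31937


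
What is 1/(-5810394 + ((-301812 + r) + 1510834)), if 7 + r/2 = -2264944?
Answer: -1/9131274 ≈ -1.0951e-7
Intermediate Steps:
r = -4529902 (r = -14 + 2*(-2264944) = -14 - 4529888 = -4529902)
1/(-5810394 + ((-301812 + r) + 1510834)) = 1/(-5810394 + ((-301812 - 4529902) + 1510834)) = 1/(-5810394 + (-4831714 + 1510834)) = 1/(-5810394 - 3320880) = 1/(-9131274) = -1/9131274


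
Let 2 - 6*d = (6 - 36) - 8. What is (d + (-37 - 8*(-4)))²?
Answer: 25/9 ≈ 2.7778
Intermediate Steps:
d = 20/3 (d = ⅓ - ((6 - 36) - 8)/6 = ⅓ - (-30 - 8)/6 = ⅓ - ⅙*(-38) = ⅓ + 19/3 = 20/3 ≈ 6.6667)
(d + (-37 - 8*(-4)))² = (20/3 + (-37 - 8*(-4)))² = (20/3 + (-37 - 1*(-32)))² = (20/3 + (-37 + 32))² = (20/3 - 5)² = (5/3)² = 25/9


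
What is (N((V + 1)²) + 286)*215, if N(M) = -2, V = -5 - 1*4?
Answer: 61060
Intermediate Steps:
V = -9 (V = -5 - 4 = -9)
(N((V + 1)²) + 286)*215 = (-2 + 286)*215 = 284*215 = 61060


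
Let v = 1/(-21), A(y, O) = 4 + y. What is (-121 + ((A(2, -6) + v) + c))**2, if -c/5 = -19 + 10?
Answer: 2163841/441 ≈ 4906.7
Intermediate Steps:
v = -1/21 ≈ -0.047619
c = 45 (c = -5*(-19 + 10) = -5*(-9) = 45)
(-121 + ((A(2, -6) + v) + c))**2 = (-121 + (((4 + 2) - 1/21) + 45))**2 = (-121 + ((6 - 1/21) + 45))**2 = (-121 + (125/21 + 45))**2 = (-121 + 1070/21)**2 = (-1471/21)**2 = 2163841/441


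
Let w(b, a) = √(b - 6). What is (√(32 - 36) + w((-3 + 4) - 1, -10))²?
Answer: -(2 + √6)² ≈ -19.798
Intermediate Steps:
w(b, a) = √(-6 + b)
(√(32 - 36) + w((-3 + 4) - 1, -10))² = (√(32 - 36) + √(-6 + ((-3 + 4) - 1)))² = (√(-4) + √(-6 + (1 - 1)))² = (2*I + √(-6 + 0))² = (2*I + √(-6))² = (2*I + I*√6)²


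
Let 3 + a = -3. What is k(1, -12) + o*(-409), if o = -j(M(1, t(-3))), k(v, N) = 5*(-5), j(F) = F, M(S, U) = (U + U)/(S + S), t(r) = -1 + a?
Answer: -2888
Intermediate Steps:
a = -6 (a = -3 - 3 = -6)
t(r) = -7 (t(r) = -1 - 6 = -7)
M(S, U) = U/S (M(S, U) = (2*U)/((2*S)) = (2*U)*(1/(2*S)) = U/S)
k(v, N) = -25
o = 7 (o = -(-7)/1 = -(-7) = -1*(-7) = 7)
k(1, -12) + o*(-409) = -25 + 7*(-409) = -25 - 2863 = -2888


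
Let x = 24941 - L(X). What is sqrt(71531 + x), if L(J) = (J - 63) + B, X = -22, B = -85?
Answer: 3*sqrt(10738) ≈ 310.87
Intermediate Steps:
L(J) = -148 + J (L(J) = (J - 63) - 85 = (-63 + J) - 85 = -148 + J)
x = 25111 (x = 24941 - (-148 - 22) = 24941 - 1*(-170) = 24941 + 170 = 25111)
sqrt(71531 + x) = sqrt(71531 + 25111) = sqrt(96642) = 3*sqrt(10738)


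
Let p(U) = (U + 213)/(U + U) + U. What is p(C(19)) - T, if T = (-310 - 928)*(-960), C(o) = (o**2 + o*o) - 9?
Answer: -846877408/713 ≈ -1.1878e+6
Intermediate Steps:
C(o) = -9 + 2*o**2 (C(o) = (o**2 + o**2) - 9 = 2*o**2 - 9 = -9 + 2*o**2)
T = 1188480 (T = -1238*(-960) = 1188480)
p(U) = U + (213 + U)/(2*U) (p(U) = (213 + U)/((2*U)) + U = (213 + U)*(1/(2*U)) + U = (213 + U)/(2*U) + U = U + (213 + U)/(2*U))
p(C(19)) - T = (1/2 + (-9 + 2*19**2) + 213/(2*(-9 + 2*19**2))) - 1*1188480 = (1/2 + (-9 + 2*361) + 213/(2*(-9 + 2*361))) - 1188480 = (1/2 + (-9 + 722) + 213/(2*(-9 + 722))) - 1188480 = (1/2 + 713 + (213/2)/713) - 1188480 = (1/2 + 713 + (213/2)*(1/713)) - 1188480 = (1/2 + 713 + 213/1426) - 1188480 = 508832/713 - 1188480 = -846877408/713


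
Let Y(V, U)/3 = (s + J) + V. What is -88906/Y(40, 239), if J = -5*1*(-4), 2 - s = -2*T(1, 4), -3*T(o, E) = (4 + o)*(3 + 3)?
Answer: -44453/63 ≈ -705.60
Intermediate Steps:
T(o, E) = -8 - 2*o (T(o, E) = -(4 + o)*(3 + 3)/3 = -(4 + o)*6/3 = -(24 + 6*o)/3 = -8 - 2*o)
s = -18 (s = 2 - (-2)*(-8 - 2*1) = 2 - (-2)*(-8 - 2) = 2 - (-2)*(-10) = 2 - 1*20 = 2 - 20 = -18)
J = 20 (J = -5*(-4) = 20)
Y(V, U) = 6 + 3*V (Y(V, U) = 3*((-18 + 20) + V) = 3*(2 + V) = 6 + 3*V)
-88906/Y(40, 239) = -88906/(6 + 3*40) = -88906/(6 + 120) = -88906/126 = -88906*1/126 = -44453/63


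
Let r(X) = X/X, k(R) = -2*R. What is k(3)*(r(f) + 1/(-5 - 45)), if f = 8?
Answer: -147/25 ≈ -5.8800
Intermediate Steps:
r(X) = 1
k(3)*(r(f) + 1/(-5 - 45)) = (-2*3)*(1 + 1/(-5 - 45)) = -6*(1 + 1/(-50)) = -6*(1 - 1/50) = -6*49/50 = -147/25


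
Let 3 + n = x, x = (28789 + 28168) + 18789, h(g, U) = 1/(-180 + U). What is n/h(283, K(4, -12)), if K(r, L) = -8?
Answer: -14239684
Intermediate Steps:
x = 75746 (x = 56957 + 18789 = 75746)
n = 75743 (n = -3 + 75746 = 75743)
n/h(283, K(4, -12)) = 75743/(1/(-180 - 8)) = 75743/(1/(-188)) = 75743/(-1/188) = 75743*(-188) = -14239684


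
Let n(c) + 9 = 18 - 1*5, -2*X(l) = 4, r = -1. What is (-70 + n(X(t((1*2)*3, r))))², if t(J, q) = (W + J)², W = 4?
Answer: 4356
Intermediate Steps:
t(J, q) = (4 + J)²
X(l) = -2 (X(l) = -½*4 = -2)
n(c) = 4 (n(c) = -9 + (18 - 1*5) = -9 + (18 - 5) = -9 + 13 = 4)
(-70 + n(X(t((1*2)*3, r))))² = (-70 + 4)² = (-66)² = 4356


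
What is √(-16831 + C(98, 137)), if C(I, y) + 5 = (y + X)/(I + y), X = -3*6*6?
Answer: I*√929761285/235 ≈ 129.75*I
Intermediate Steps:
X = -108 (X = -18*6 = -108)
C(I, y) = -5 + (-108 + y)/(I + y) (C(I, y) = -5 + (y - 108)/(I + y) = -5 + (-108 + y)/(I + y))
√(-16831 + C(98, 137)) = √(-16831 + (-108 - 5*98 - 4*137)/(98 + 137)) = √(-16831 + (-108 - 490 - 548)/235) = √(-16831 + (1/235)*(-1146)) = √(-16831 - 1146/235) = √(-3956431/235) = I*√929761285/235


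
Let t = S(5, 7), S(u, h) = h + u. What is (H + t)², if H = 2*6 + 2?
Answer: 676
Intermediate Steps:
H = 14 (H = 12 + 2 = 14)
t = 12 (t = 7 + 5 = 12)
(H + t)² = (14 + 12)² = 26² = 676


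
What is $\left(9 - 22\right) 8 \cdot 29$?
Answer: $-3016$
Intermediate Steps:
$\left(9 - 22\right) 8 \cdot 29 = \left(-13\right) 8 \cdot 29 = \left(-104\right) 29 = -3016$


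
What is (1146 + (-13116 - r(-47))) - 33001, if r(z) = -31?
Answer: -44940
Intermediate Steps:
(1146 + (-13116 - r(-47))) - 33001 = (1146 + (-13116 - 1*(-31))) - 33001 = (1146 + (-13116 + 31)) - 33001 = (1146 - 13085) - 33001 = -11939 - 33001 = -44940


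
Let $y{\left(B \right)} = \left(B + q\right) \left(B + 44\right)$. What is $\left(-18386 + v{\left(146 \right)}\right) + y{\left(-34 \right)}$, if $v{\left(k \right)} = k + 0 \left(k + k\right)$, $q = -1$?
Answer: $-18590$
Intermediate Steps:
$y{\left(B \right)} = \left(-1 + B\right) \left(44 + B\right)$ ($y{\left(B \right)} = \left(B - 1\right) \left(B + 44\right) = \left(-1 + B\right) \left(44 + B\right)$)
$v{\left(k \right)} = k$ ($v{\left(k \right)} = k + 0 \cdot 2 k = k + 0 = k$)
$\left(-18386 + v{\left(146 \right)}\right) + y{\left(-34 \right)} = \left(-18386 + 146\right) + \left(-44 + \left(-34\right)^{2} + 43 \left(-34\right)\right) = -18240 - 350 = -18590$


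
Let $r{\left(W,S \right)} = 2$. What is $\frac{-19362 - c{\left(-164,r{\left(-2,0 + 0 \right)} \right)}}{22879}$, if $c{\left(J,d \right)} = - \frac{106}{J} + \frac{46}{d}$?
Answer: $- \frac{1589623}{1876078} \approx -0.84731$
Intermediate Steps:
$\frac{-19362 - c{\left(-164,r{\left(-2,0 + 0 \right)} \right)}}{22879} = \frac{-19362 - \left(- \frac{106}{-164} + \frac{46}{2}\right)}{22879} = \left(-19362 - \left(\left(-106\right) \left(- \frac{1}{164}\right) + 46 \cdot \frac{1}{2}\right)\right) \frac{1}{22879} = \left(-19362 - \left(\frac{53}{82} + 23\right)\right) \frac{1}{22879} = \left(-19362 - \frac{1939}{82}\right) \frac{1}{22879} = \left(- \frac{1589623}{82}\right) \frac{1}{22879} = - \frac{1589623}{1876078}$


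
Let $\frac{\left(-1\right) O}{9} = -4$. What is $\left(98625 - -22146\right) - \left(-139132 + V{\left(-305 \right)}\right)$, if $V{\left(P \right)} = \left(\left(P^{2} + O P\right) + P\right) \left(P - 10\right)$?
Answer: $26008003$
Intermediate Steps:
$O = 36$ ($O = \left(-9\right) \left(-4\right) = 36$)
$V{\left(P \right)} = \left(-10 + P\right) \left(P^{2} + 37 P\right)$ ($V{\left(P \right)} = \left(\left(P^{2} + 36 P\right) + P\right) \left(P - 10\right) = \left(P^{2} + 37 P\right) \left(-10 + P\right) = \left(-10 + P\right) \left(P^{2} + 37 P\right)$)
$\left(98625 - -22146\right) - \left(-139132 + V{\left(-305 \right)}\right) = \left(98625 - -22146\right) - \left(-139132 - 305 \left(-370 + \left(-305\right)^{2} + 27 \left(-305\right)\right)\right) = \left(98625 + \left(-204 + 22350\right)\right) - \left(-139132 - 305 \left(-370 + 93025 - 8235\right)\right) = \left(98625 + 22146\right) - \left(-139132 - 25748100\right) = 120771 + \left(139132 - -25748100\right) = 120771 + \left(139132 + 25748100\right) = 120771 + 25887232 = 26008003$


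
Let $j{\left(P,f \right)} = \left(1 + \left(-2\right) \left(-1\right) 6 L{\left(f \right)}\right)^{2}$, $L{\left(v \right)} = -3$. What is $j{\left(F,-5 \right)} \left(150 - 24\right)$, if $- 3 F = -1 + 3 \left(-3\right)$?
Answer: $154350$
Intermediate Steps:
$F = \frac{10}{3}$ ($F = - \frac{-1 + 3 \left(-3\right)}{3} = - \frac{-1 - 9}{3} = \left(- \frac{1}{3}\right) \left(-10\right) = \frac{10}{3} \approx 3.3333$)
$j{\left(P,f \right)} = 1225$ ($j{\left(P,f \right)} = \left(1 + \left(-2\right) \left(-1\right) 6 \left(-3\right)\right)^{2} = \left(1 + 2 \cdot 6 \left(-3\right)\right)^{2} = \left(1 + 12 \left(-3\right)\right)^{2} = \left(1 - 36\right)^{2} = \left(-35\right)^{2} = 1225$)
$j{\left(F,-5 \right)} \left(150 - 24\right) = 1225 \left(150 - 24\right) = 1225 \cdot 126 = 154350$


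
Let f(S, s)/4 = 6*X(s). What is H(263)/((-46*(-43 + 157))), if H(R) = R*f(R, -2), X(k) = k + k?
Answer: 2104/437 ≈ 4.8146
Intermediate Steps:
X(k) = 2*k
f(S, s) = 48*s (f(S, s) = 4*(6*(2*s)) = 4*(12*s) = 48*s)
H(R) = -96*R (H(R) = R*(48*(-2)) = R*(-96) = -96*R)
H(263)/((-46*(-43 + 157))) = (-96*263)/((-46*(-43 + 157))) = -25248/((-46*114)) = -25248/(-5244) = -25248*(-1/5244) = 2104/437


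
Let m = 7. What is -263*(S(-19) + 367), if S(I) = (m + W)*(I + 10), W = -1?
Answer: -82319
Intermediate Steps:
S(I) = 60 + 6*I (S(I) = (7 - 1)*(I + 10) = 6*(10 + I) = 60 + 6*I)
-263*(S(-19) + 367) = -263*((60 + 6*(-19)) + 367) = -263*((60 - 114) + 367) = -263*(-54 + 367) = -263*313 = -82319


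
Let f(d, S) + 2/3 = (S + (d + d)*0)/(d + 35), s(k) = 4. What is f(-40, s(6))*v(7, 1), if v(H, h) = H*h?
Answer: -154/15 ≈ -10.267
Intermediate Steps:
f(d, S) = -2/3 + S/(35 + d) (f(d, S) = -2/3 + (S + (d + d)*0)/(d + 35) = -2/3 + (S + (2*d)*0)/(35 + d) = -2/3 + (S + 0)/(35 + d) = -2/3 + S/(35 + d))
f(-40, s(6))*v(7, 1) = ((-70 - 2*(-40) + 3*4)/(3*(35 - 40)))*(7*1) = ((1/3)*(-70 + 80 + 12)/(-5))*7 = ((1/3)*(-1/5)*22)*7 = -22/15*7 = -154/15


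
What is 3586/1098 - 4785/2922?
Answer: 870727/534726 ≈ 1.6284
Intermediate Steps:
3586/1098 - 4785/2922 = 3586*(1/1098) - 4785*1/2922 = 1793/549 - 1595/974 = 870727/534726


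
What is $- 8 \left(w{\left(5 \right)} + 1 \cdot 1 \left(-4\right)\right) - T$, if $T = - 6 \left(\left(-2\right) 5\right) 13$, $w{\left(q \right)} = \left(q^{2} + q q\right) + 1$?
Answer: $-1156$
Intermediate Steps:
$w{\left(q \right)} = 1 + 2 q^{2}$ ($w{\left(q \right)} = \left(q^{2} + q^{2}\right) + 1 = 2 q^{2} + 1 = 1 + 2 q^{2}$)
$T = 780$ ($T = \left(-6\right) \left(-10\right) 13 = 60 \cdot 13 = 780$)
$- 8 \left(w{\left(5 \right)} + 1 \cdot 1 \left(-4\right)\right) - T = - 8 \left(\left(1 + 2 \cdot 5^{2}\right) + 1 \cdot 1 \left(-4\right)\right) - 780 = - 8 \left(\left(1 + 2 \cdot 25\right) + 1 \left(-4\right)\right) - 780 = - 8 \left(\left(1 + 50\right) - 4\right) - 780 = - 8 \left(51 - 4\right) - 780 = \left(-8\right) 47 - 780 = -376 - 780 = -1156$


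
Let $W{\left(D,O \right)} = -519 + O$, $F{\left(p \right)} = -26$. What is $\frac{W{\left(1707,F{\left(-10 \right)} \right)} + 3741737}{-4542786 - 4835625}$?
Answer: $- \frac{178152}{446591} \approx -0.39892$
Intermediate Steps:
$\frac{W{\left(1707,F{\left(-10 \right)} \right)} + 3741737}{-4542786 - 4835625} = \frac{\left(-519 - 26\right) + 3741737}{-4542786 - 4835625} = \frac{-545 + 3741737}{-9378411} = 3741192 \left(- \frac{1}{9378411}\right) = - \frac{178152}{446591}$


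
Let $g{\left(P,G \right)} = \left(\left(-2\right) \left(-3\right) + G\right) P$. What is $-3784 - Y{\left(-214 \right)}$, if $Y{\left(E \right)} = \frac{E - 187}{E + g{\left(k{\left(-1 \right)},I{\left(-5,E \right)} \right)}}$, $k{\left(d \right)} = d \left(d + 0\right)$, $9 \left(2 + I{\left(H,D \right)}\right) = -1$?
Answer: $- \frac{7159153}{1891} \approx -3785.9$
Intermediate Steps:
$I{\left(H,D \right)} = - \frac{19}{9}$ ($I{\left(H,D \right)} = -2 + \frac{1}{9} \left(-1\right) = -2 - \frac{1}{9} = - \frac{19}{9}$)
$k{\left(d \right)} = d^{2}$ ($k{\left(d \right)} = d d = d^{2}$)
$g{\left(P,G \right)} = P \left(6 + G\right)$ ($g{\left(P,G \right)} = \left(6 + G\right) P = P \left(6 + G\right)$)
$Y{\left(E \right)} = \frac{-187 + E}{\frac{35}{9} + E}$ ($Y{\left(E \right)} = \frac{E - 187}{E + \left(-1\right)^{2} \left(6 - \frac{19}{9}\right)} = \frac{-187 + E}{E + 1 \cdot \frac{35}{9}} = \frac{-187 + E}{E + \frac{35}{9}} = \frac{-187 + E}{\frac{35}{9} + E}$)
$-3784 - Y{\left(-214 \right)} = -3784 - \frac{9 \left(-187 - 214\right)}{35 + 9 \left(-214\right)} = -3784 - 9 \frac{1}{35 - 1926} \left(-401\right) = -3784 - 9 \frac{1}{-1891} \left(-401\right) = -3784 - 9 \left(- \frac{1}{1891}\right) \left(-401\right) = -3784 - \frac{3609}{1891} = - \frac{7159153}{1891}$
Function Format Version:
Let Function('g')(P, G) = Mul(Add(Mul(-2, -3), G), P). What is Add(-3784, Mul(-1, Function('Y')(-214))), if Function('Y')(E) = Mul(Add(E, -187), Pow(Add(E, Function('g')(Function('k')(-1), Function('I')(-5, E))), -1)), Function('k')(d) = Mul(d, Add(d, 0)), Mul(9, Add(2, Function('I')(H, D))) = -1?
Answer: Rational(-7159153, 1891) ≈ -3785.9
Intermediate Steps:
Function('I')(H, D) = Rational(-19, 9) (Function('I')(H, D) = Add(-2, Mul(Rational(1, 9), -1)) = Add(-2, Rational(-1, 9)) = Rational(-19, 9))
Function('k')(d) = Pow(d, 2) (Function('k')(d) = Mul(d, d) = Pow(d, 2))
Function('g')(P, G) = Mul(P, Add(6, G)) (Function('g')(P, G) = Mul(Add(6, G), P) = Mul(P, Add(6, G)))
Function('Y')(E) = Mul(Pow(Add(Rational(35, 9), E), -1), Add(-187, E)) (Function('Y')(E) = Mul(Add(E, -187), Pow(Add(E, Mul(Pow(-1, 2), Add(6, Rational(-19, 9)))), -1)) = Mul(Add(-187, E), Pow(Add(E, Mul(1, Rational(35, 9))), -1)) = Mul(Add(-187, E), Pow(Add(E, Rational(35, 9)), -1)) = Mul(Add(-187, E), Pow(Add(Rational(35, 9), E), -1)) = Mul(Pow(Add(Rational(35, 9), E), -1), Add(-187, E)))
Add(-3784, Mul(-1, Function('Y')(-214))) = Add(-3784, Mul(-1, Mul(9, Pow(Add(35, Mul(9, -214)), -1), Add(-187, -214)))) = Add(-3784, Mul(-1, Mul(9, Pow(Add(35, -1926), -1), -401))) = Add(-3784, Mul(-1, Mul(9, Pow(-1891, -1), -401))) = Add(-3784, Mul(-1, Mul(9, Rational(-1, 1891), -401))) = Add(-3784, Mul(-1, Rational(3609, 1891))) = Add(-3784, Rational(-3609, 1891)) = Rational(-7159153, 1891)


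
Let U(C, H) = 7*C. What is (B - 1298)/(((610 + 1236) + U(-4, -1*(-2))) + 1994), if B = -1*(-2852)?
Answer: 777/1906 ≈ 0.40766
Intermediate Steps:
B = 2852
(B - 1298)/(((610 + 1236) + U(-4, -1*(-2))) + 1994) = (2852 - 1298)/(((610 + 1236) + 7*(-4)) + 1994) = 1554/((1846 - 28) + 1994) = 1554/(1818 + 1994) = 1554/3812 = 1554*(1/3812) = 777/1906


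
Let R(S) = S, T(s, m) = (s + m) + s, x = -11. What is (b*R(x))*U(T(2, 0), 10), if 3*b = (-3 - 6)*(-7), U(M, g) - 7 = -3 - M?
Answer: 0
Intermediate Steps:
T(s, m) = m + 2*s (T(s, m) = (m + s) + s = m + 2*s)
U(M, g) = 4 - M (U(M, g) = 7 + (-3 - M) = 4 - M)
b = 21 (b = ((-3 - 6)*(-7))/3 = (-9*(-7))/3 = (⅓)*63 = 21)
(b*R(x))*U(T(2, 0), 10) = (21*(-11))*(4 - (0 + 2*2)) = -231*(4 - (0 + 4)) = -231*(4 - 1*4) = -231*(4 - 4) = -231*0 = 0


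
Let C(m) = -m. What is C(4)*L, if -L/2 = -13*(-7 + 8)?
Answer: -104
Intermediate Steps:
L = 26 (L = -(-26)*(-7 + 8) = -(-26) = -2*(-13) = 26)
C(4)*L = -1*4*26 = -4*26 = -104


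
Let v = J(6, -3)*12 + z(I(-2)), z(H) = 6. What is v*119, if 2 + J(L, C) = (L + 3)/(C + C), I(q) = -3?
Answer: -4284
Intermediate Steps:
J(L, C) = -2 + (3 + L)/(2*C) (J(L, C) = -2 + (L + 3)/(C + C) = -2 + (3 + L)/((2*C)) = -2 + (3 + L)*(1/(2*C)) = -2 + (3 + L)/(2*C))
v = -36 (v = ((½)*(3 + 6 - 4*(-3))/(-3))*12 + 6 = ((½)*(-⅓)*(3 + 6 + 12))*12 + 6 = ((½)*(-⅓)*21)*12 + 6 = -7/2*12 + 6 = -42 + 6 = -36)
v*119 = -36*119 = -4284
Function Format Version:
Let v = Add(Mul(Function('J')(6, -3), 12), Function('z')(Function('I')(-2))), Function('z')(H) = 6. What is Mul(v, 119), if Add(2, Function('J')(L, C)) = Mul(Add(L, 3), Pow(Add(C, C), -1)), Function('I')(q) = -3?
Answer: -4284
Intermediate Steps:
Function('J')(L, C) = Add(-2, Mul(Rational(1, 2), Pow(C, -1), Add(3, L))) (Function('J')(L, C) = Add(-2, Mul(Add(L, 3), Pow(Add(C, C), -1))) = Add(-2, Mul(Add(3, L), Pow(Mul(2, C), -1))) = Add(-2, Mul(Add(3, L), Mul(Rational(1, 2), Pow(C, -1)))) = Add(-2, Mul(Rational(1, 2), Pow(C, -1), Add(3, L))))
v = -36 (v = Add(Mul(Mul(Rational(1, 2), Pow(-3, -1), Add(3, 6, Mul(-4, -3))), 12), 6) = Add(Mul(Mul(Rational(1, 2), Rational(-1, 3), Add(3, 6, 12)), 12), 6) = Add(Mul(Mul(Rational(1, 2), Rational(-1, 3), 21), 12), 6) = Add(Mul(Rational(-7, 2), 12), 6) = Add(-42, 6) = -36)
Mul(v, 119) = Mul(-36, 119) = -4284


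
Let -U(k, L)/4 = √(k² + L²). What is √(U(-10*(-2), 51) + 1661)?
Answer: √(1661 - 4*√3001) ≈ 37.972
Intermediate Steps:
U(k, L) = -4*√(L² + k²) (U(k, L) = -4*√(k² + L²) = -4*√(L² + k²))
√(U(-10*(-2), 51) + 1661) = √(-4*√(51² + (-10*(-2))²) + 1661) = √(-4*√(2601 + 20²) + 1661) = √(-4*√(2601 + 400) + 1661) = √(-4*√3001 + 1661) = √(1661 - 4*√3001)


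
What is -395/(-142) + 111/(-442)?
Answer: 39707/15691 ≈ 2.5306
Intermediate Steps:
-395/(-142) + 111/(-442) = -395*(-1/142) + 111*(-1/442) = 395/142 - 111/442 = 39707/15691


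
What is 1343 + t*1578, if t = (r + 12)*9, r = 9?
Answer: 299585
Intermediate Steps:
t = 189 (t = (9 + 12)*9 = 21*9 = 189)
1343 + t*1578 = 1343 + 189*1578 = 1343 + 298242 = 299585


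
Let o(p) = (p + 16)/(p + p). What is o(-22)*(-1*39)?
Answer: -117/22 ≈ -5.3182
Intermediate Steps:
o(p) = (16 + p)/(2*p) (o(p) = (16 + p)/((2*p)) = (16 + p)*(1/(2*p)) = (16 + p)/(2*p))
o(-22)*(-1*39) = ((½)*(16 - 22)/(-22))*(-1*39) = ((½)*(-1/22)*(-6))*(-39) = (3/22)*(-39) = -117/22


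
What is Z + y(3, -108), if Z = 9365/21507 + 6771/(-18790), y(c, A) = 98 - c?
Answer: 38421414803/404116530 ≈ 95.075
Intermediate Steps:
Z = 30344453/404116530 (Z = 9365*(1/21507) + 6771*(-1/18790) = 9365/21507 - 6771/18790 = 30344453/404116530 ≈ 0.075088)
Z + y(3, -108) = 30344453/404116530 + (98 - 1*3) = 30344453/404116530 + (98 - 3) = 30344453/404116530 + 95 = 38421414803/404116530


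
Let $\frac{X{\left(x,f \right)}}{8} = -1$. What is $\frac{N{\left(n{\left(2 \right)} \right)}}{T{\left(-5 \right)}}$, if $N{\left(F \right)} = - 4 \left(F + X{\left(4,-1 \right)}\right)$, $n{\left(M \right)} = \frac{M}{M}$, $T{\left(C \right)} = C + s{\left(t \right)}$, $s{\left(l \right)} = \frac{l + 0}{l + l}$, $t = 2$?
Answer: $- \frac{56}{9} \approx -6.2222$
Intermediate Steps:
$s{\left(l \right)} = \frac{1}{2}$ ($s{\left(l \right)} = \frac{l}{2 l} = l \frac{1}{2 l} = \frac{1}{2}$)
$X{\left(x,f \right)} = -8$ ($X{\left(x,f \right)} = 8 \left(-1\right) = -8$)
$T{\left(C \right)} = \frac{1}{2} + C$ ($T{\left(C \right)} = C + \frac{1}{2} = \frac{1}{2} + C$)
$n{\left(M \right)} = 1$
$N{\left(F \right)} = 32 - 4 F$ ($N{\left(F \right)} = - 4 \left(F - 8\right) = - 4 \left(-8 + F\right) = 32 - 4 F$)
$\frac{N{\left(n{\left(2 \right)} \right)}}{T{\left(-5 \right)}} = \frac{32 - 4}{\frac{1}{2} - 5} = \frac{32 - 4}{- \frac{9}{2}} = 28 \left(- \frac{2}{9}\right) = - \frac{56}{9}$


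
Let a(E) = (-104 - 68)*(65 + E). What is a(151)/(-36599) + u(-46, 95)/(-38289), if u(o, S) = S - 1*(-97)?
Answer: 471828640/467113037 ≈ 1.0101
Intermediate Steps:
u(o, S) = 97 + S (u(o, S) = S + 97 = 97 + S)
a(E) = -11180 - 172*E (a(E) = -172*(65 + E) = -11180 - 172*E)
a(151)/(-36599) + u(-46, 95)/(-38289) = (-11180 - 172*151)/(-36599) + (97 + 95)/(-38289) = (-11180 - 25972)*(-1/36599) + 192*(-1/38289) = -37152*(-1/36599) - 64/12763 = 37152/36599 - 64/12763 = 471828640/467113037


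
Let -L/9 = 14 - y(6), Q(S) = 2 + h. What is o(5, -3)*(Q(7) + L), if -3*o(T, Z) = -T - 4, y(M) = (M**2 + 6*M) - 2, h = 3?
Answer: 1527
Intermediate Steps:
y(M) = -2 + M**2 + 6*M
o(T, Z) = 4/3 + T/3 (o(T, Z) = -(-T - 4)/3 = -(-4 - T)/3 = 4/3 + T/3)
Q(S) = 5 (Q(S) = 2 + 3 = 5)
L = 504 (L = -9*(14 - (-2 + 6**2 + 6*6)) = -9*(14 - (-2 + 36 + 36)) = -9*(14 - 1*70) = -9*(14 - 70) = -9*(-56) = 504)
o(5, -3)*(Q(7) + L) = (4/3 + (1/3)*5)*(5 + 504) = (4/3 + 5/3)*509 = 3*509 = 1527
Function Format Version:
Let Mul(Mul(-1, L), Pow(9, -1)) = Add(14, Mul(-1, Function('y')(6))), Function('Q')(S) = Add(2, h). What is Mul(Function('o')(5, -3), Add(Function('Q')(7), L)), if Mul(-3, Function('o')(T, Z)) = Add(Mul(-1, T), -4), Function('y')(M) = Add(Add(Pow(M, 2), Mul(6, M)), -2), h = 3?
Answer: 1527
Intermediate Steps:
Function('y')(M) = Add(-2, Pow(M, 2), Mul(6, M))
Function('o')(T, Z) = Add(Rational(4, 3), Mul(Rational(1, 3), T)) (Function('o')(T, Z) = Mul(Rational(-1, 3), Add(Mul(-1, T), -4)) = Mul(Rational(-1, 3), Add(-4, Mul(-1, T))) = Add(Rational(4, 3), Mul(Rational(1, 3), T)))
Function('Q')(S) = 5 (Function('Q')(S) = Add(2, 3) = 5)
L = 504 (L = Mul(-9, Add(14, Mul(-1, Add(-2, Pow(6, 2), Mul(6, 6))))) = Mul(-9, Add(14, Mul(-1, Add(-2, 36, 36)))) = Mul(-9, Add(14, Mul(-1, 70))) = Mul(-9, Add(14, -70)) = Mul(-9, -56) = 504)
Mul(Function('o')(5, -3), Add(Function('Q')(7), L)) = Mul(Add(Rational(4, 3), Mul(Rational(1, 3), 5)), Add(5, 504)) = Mul(Add(Rational(4, 3), Rational(5, 3)), 509) = Mul(3, 509) = 1527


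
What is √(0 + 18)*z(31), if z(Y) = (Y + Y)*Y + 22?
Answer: 5832*√2 ≈ 8247.7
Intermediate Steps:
z(Y) = 22 + 2*Y² (z(Y) = (2*Y)*Y + 22 = 2*Y² + 22 = 22 + 2*Y²)
√(0 + 18)*z(31) = √(0 + 18)*(22 + 2*31²) = √18*(22 + 2*961) = (3*√2)*(22 + 1922) = (3*√2)*1944 = 5832*√2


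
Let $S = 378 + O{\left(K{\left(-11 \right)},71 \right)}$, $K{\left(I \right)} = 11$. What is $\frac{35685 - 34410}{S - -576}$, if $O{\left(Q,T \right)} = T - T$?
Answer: $\frac{425}{318} \approx 1.3365$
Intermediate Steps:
$O{\left(Q,T \right)} = 0$
$S = 378$ ($S = 378 + 0 = 378$)
$\frac{35685 - 34410}{S - -576} = \frac{35685 - 34410}{378 - -576} = \frac{1275}{378 + 576} = \frac{1275}{954} = 1275 \cdot \frac{1}{954} = \frac{425}{318}$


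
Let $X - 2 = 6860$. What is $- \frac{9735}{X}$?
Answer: $- \frac{9735}{6862} \approx -1.4187$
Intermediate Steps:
$X = 6862$ ($X = 2 + 6860 = 6862$)
$- \frac{9735}{X} = - \frac{9735}{6862}$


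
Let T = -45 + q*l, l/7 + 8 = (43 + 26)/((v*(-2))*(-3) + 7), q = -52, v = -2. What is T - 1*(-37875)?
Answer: 228826/5 ≈ 45765.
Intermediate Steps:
l = -763/5 (l = -56 + 7*((43 + 26)/(-2*(-2)*(-3) + 7)) = -56 + 7*(69/(4*(-3) + 7)) = -56 + 7*(69/(-12 + 7)) = -56 + 7*(69/(-5)) = -56 + 7*(69*(-⅕)) = -56 + 7*(-69/5) = -56 - 483/5 = -763/5 ≈ -152.60)
T = 39451/5 (T = -45 - 52*(-763/5) = -45 + 39676/5 = 39451/5 ≈ 7890.2)
T - 1*(-37875) = 39451/5 - 1*(-37875) = 39451/5 + 37875 = 228826/5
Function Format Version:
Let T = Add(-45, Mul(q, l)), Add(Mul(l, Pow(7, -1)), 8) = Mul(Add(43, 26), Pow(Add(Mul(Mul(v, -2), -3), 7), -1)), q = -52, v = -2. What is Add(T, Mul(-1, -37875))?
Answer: Rational(228826, 5) ≈ 45765.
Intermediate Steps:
l = Rational(-763, 5) (l = Add(-56, Mul(7, Mul(Add(43, 26), Pow(Add(Mul(Mul(-2, -2), -3), 7), -1)))) = Add(-56, Mul(7, Mul(69, Pow(Add(Mul(4, -3), 7), -1)))) = Add(-56, Mul(7, Mul(69, Pow(Add(-12, 7), -1)))) = Add(-56, Mul(7, Mul(69, Pow(-5, -1)))) = Add(-56, Mul(7, Mul(69, Rational(-1, 5)))) = Add(-56, Mul(7, Rational(-69, 5))) = Add(-56, Rational(-483, 5)) = Rational(-763, 5) ≈ -152.60)
T = Rational(39451, 5) (T = Add(-45, Mul(-52, Rational(-763, 5))) = Add(-45, Rational(39676, 5)) = Rational(39451, 5) ≈ 7890.2)
Add(T, Mul(-1, -37875)) = Add(Rational(39451, 5), Mul(-1, -37875)) = Add(Rational(39451, 5), 37875) = Rational(228826, 5)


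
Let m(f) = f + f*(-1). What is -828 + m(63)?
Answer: -828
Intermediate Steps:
m(f) = 0 (m(f) = f - f = 0)
-828 + m(63) = -828 + 0 = -828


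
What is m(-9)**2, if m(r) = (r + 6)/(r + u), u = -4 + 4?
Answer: 1/9 ≈ 0.11111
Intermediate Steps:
u = 0
m(r) = (6 + r)/r (m(r) = (r + 6)/(r + 0) = (6 + r)/r)
m(-9)**2 = ((6 - 9)/(-9))**2 = (-1/9*(-3))**2 = (1/3)**2 = 1/9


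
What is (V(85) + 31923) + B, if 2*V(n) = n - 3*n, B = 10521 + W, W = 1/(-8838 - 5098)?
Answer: 590315023/13936 ≈ 42359.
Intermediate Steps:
W = -1/13936 (W = 1/(-13936) = -1/13936 ≈ -7.1757e-5)
B = 146620655/13936 (B = 10521 - 1/13936 = 146620655/13936 ≈ 10521.)
V(n) = -n (V(n) = (n - 3*n)/2 = (-2*n)/2 = -n)
(V(85) + 31923) + B = (-1*85 + 31923) + 146620655/13936 = (-85 + 31923) + 146620655/13936 = 31838 + 146620655/13936 = 590315023/13936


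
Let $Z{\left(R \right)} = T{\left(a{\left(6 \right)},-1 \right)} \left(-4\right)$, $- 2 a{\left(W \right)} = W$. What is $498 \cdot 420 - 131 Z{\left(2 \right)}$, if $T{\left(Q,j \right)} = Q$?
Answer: $207588$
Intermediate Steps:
$a{\left(W \right)} = - \frac{W}{2}$
$Z{\left(R \right)} = 12$ ($Z{\left(R \right)} = \left(- \frac{1}{2}\right) 6 \left(-4\right) = \left(-3\right) \left(-4\right) = 12$)
$498 \cdot 420 - 131 Z{\left(2 \right)} = 498 \cdot 420 - 1572 = 209160 - 1572 = 207588$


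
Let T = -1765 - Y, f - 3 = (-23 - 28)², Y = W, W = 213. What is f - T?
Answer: 4582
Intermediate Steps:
Y = 213
f = 2604 (f = 3 + (-23 - 28)² = 3 + (-51)² = 3 + 2601 = 2604)
T = -1978 (T = -1765 - 1*213 = -1765 - 213 = -1978)
f - T = 2604 - 1*(-1978) = 2604 + 1978 = 4582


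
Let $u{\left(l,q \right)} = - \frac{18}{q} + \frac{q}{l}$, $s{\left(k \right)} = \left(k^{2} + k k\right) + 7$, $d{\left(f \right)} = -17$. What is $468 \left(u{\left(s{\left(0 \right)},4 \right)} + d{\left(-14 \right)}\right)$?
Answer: $- \frac{68562}{7} \approx -9794.6$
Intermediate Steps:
$s{\left(k \right)} = 7 + 2 k^{2}$ ($s{\left(k \right)} = \left(k^{2} + k^{2}\right) + 7 = 2 k^{2} + 7 = 7 + 2 k^{2}$)
$468 \left(u{\left(s{\left(0 \right)},4 \right)} + d{\left(-14 \right)}\right) = 468 \left(\left(- \frac{18}{4} + \frac{4}{7 + 2 \cdot 0^{2}}\right) - 17\right) = 468 \left(\left(\left(-18\right) \frac{1}{4} + \frac{4}{7 + 2 \cdot 0}\right) - 17\right) = 468 \left(\left(- \frac{9}{2} + \frac{4}{7 + 0}\right) - 17\right) = 468 \left(\left(- \frac{9}{2} + \frac{4}{7}\right) - 17\right) = 468 \left(- \frac{55}{14} - 17\right) = 468 \left(- \frac{293}{14}\right) = - \frac{68562}{7}$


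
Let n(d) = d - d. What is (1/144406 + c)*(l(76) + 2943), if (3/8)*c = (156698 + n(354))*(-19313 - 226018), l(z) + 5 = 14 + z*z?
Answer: -64603283976431205748/72203 ≈ -8.9474e+14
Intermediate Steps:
n(d) = 0
l(z) = 9 + z² (l(z) = -5 + (14 + z*z) = -5 + (14 + z²) = 9 + z²)
c = -102514338768 (c = 8*((156698 + 0)*(-19313 - 226018))/3 = 8*(156698*(-245331))/3 = (8/3)*(-38442877038) = -102514338768)
(1/144406 + c)*(l(76) + 2943) = (1/144406 - 102514338768)*((9 + 76²) + 2943) = (1/144406 - 102514338768)*((9 + 5776) + 2943) = -14803685604131807*(5785 + 2943)/144406 = -14803685604131807/144406*8728 = -64603283976431205748/72203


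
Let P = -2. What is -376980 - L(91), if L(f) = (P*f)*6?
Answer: -375888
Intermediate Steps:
L(f) = -12*f (L(f) = -2*f*6 = -12*f)
-376980 - L(91) = -376980 - (-12)*91 = -376980 - 1*(-1092) = -376980 + 1092 = -375888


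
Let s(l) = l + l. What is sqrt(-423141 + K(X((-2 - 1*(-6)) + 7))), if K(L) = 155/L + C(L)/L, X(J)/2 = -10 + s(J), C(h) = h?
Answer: I*sqrt(60931230)/12 ≈ 650.49*I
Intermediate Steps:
s(l) = 2*l
X(J) = -20 + 4*J (X(J) = 2*(-10 + 2*J) = -20 + 4*J)
K(L) = 1 + 155/L (K(L) = 155/L + L/L = 155/L + 1 = 1 + 155/L)
sqrt(-423141 + K(X((-2 - 1*(-6)) + 7))) = sqrt(-423141 + (155 + (-20 + 4*((-2 - 1*(-6)) + 7)))/(-20 + 4*((-2 - 1*(-6)) + 7))) = sqrt(-423141 + (155 + (-20 + 4*((-2 + 6) + 7)))/(-20 + 4*((-2 + 6) + 7))) = sqrt(-423141 + (155 + (-20 + 4*(4 + 7)))/(-20 + 4*(4 + 7))) = sqrt(-423141 + (155 + (-20 + 4*11))/(-20 + 4*11)) = sqrt(-423141 + (155 + (-20 + 44))/(-20 + 44)) = sqrt(-423141 + (155 + 24)/24) = sqrt(-423141 + (1/24)*179) = sqrt(-423141 + 179/24) = sqrt(-10155205/24) = I*sqrt(60931230)/12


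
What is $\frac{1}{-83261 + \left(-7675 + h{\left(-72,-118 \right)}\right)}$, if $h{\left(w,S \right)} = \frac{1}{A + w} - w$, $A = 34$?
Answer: $- \frac{38}{3452833} \approx -1.1005 \cdot 10^{-5}$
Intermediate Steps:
$h{\left(w,S \right)} = \frac{1}{34 + w} - w$
$\frac{1}{-83261 + \left(-7675 + h{\left(-72,-118 \right)}\right)} = \frac{1}{-83261 - \left(7675 - \frac{1 - \left(-72\right)^{2} - -2448}{34 - 72}\right)} = \frac{1}{-83261 - \left(7675 - \frac{1 - 5184 + 2448}{-38}\right)} = \frac{1}{-83261 - \left(7675 + \frac{1 - 5184 + 2448}{38}\right)} = \frac{1}{-83261 - \frac{288915}{38}} = \frac{1}{- \frac{3452833}{38}} = - \frac{38}{3452833}$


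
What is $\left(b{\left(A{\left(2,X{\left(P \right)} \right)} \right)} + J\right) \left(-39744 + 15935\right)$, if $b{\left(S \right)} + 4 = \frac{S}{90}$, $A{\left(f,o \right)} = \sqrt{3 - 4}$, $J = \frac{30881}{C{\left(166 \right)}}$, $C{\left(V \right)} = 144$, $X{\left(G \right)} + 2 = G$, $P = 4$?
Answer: $- \frac{721531745}{144} - \frac{23809 i}{90} \approx -5.0106 \cdot 10^{6} - 264.54 i$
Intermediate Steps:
$X{\left(G \right)} = -2 + G$
$J = \frac{30881}{144} \approx 214.45$
$A{\left(f,o \right)} = i$ ($A{\left(f,o \right)} = \sqrt{-1} = i$)
$b{\left(S \right)} = -4 + \frac{S}{90}$
$\left(b{\left(A{\left(2,X{\left(P \right)} \right)} \right)} + J\right) \left(-39744 + 15935\right) = \left(\left(-4 + \frac{i}{90}\right) + \frac{30881}{144}\right) \left(-39744 + 15935\right) = \left(\frac{30305}{144} + \frac{i}{90}\right) \left(-23809\right) = - \frac{721531745}{144} - \frac{23809 i}{90}$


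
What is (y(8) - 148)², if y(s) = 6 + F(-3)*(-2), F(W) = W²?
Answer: 25600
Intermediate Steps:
y(s) = -12 (y(s) = 6 + (-3)²*(-2) = 6 + 9*(-2) = 6 - 18 = -12)
(y(8) - 148)² = (-12 - 148)² = (-160)² = 25600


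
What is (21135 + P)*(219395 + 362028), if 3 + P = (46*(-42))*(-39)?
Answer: 56095691040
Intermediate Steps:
P = 75345 (P = -3 + (46*(-42))*(-39) = -3 - 1932*(-39) = -3 + 75348 = 75345)
(21135 + P)*(219395 + 362028) = (21135 + 75345)*(219395 + 362028) = 96480*581423 = 56095691040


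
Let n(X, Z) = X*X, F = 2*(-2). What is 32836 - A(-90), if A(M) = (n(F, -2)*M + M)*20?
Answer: 63436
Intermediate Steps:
F = -4
n(X, Z) = X²
A(M) = 340*M (A(M) = ((-4)²*M + M)*20 = (16*M + M)*20 = (17*M)*20 = 340*M)
32836 - A(-90) = 32836 - 340*(-90) = 32836 - 1*(-30600) = 32836 + 30600 = 63436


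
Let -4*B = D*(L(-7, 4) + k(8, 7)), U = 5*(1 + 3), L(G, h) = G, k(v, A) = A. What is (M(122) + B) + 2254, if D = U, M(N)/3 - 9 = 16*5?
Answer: 2521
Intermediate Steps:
M(N) = 267 (M(N) = 27 + 3*(16*5) = 27 + 3*80 = 27 + 240 = 267)
U = 20 (U = 5*4 = 20)
D = 20
B = 0 (B = -5*(-7 + 7) = -5*0 = -¼*0 = 0)
(M(122) + B) + 2254 = (267 + 0) + 2254 = 267 + 2254 = 2521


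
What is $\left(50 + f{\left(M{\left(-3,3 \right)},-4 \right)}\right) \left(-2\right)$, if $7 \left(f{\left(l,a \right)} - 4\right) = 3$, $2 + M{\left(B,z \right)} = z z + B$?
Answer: $- \frac{762}{7} \approx -108.86$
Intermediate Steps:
$M{\left(B,z \right)} = -2 + B + z^{2}$ ($M{\left(B,z \right)} = -2 + \left(z z + B\right) = -2 + \left(z^{2} + B\right) = -2 + \left(B + z^{2}\right) = -2 + B + z^{2}$)
$f{\left(l,a \right)} = \frac{31}{7}$ ($f{\left(l,a \right)} = 4 + \frac{1}{7} \cdot 3 = 4 + \frac{3}{7} = \frac{31}{7}$)
$\left(50 + f{\left(M{\left(-3,3 \right)},-4 \right)}\right) \left(-2\right) = \left(50 + \frac{31}{7}\right) \left(-2\right) = \frac{381}{7} \left(-2\right) = - \frac{762}{7}$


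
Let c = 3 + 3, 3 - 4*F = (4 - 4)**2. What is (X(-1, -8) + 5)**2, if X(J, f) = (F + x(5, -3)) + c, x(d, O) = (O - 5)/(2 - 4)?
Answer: 3969/16 ≈ 248.06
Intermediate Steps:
x(d, O) = 5/2 - O/2 (x(d, O) = (-5 + O)/(-2) = (-5 + O)*(-1/2) = 5/2 - O/2)
F = 3/4 (F = 3/4 - (4 - 4)**2/4 = 3/4 - 1/4*0**2 = 3/4 - 1/4*0 = 3/4 + 0 = 3/4 ≈ 0.75000)
c = 6
X(J, f) = 43/4 (X(J, f) = (3/4 + (5/2 - 1/2*(-3))) + 6 = (3/4 + (5/2 + 3/2)) + 6 = (3/4 + 4) + 6 = 19/4 + 6 = 43/4)
(X(-1, -8) + 5)**2 = (43/4 + 5)**2 = (63/4)**2 = 3969/16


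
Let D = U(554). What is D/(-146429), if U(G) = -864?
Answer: 864/146429 ≈ 0.0059005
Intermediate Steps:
D = -864
D/(-146429) = -864/(-146429) = -864*(-1/146429) = 864/146429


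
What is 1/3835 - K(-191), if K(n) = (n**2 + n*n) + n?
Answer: -279076784/3835 ≈ -72771.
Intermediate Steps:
K(n) = n + 2*n**2 (K(n) = (n**2 + n**2) + n = 2*n**2 + n = n + 2*n**2)
1/3835 - K(-191) = 1/3835 - (-191)*(1 + 2*(-191)) = 1/3835 - (-191)*(1 - 382) = 1/3835 - (-191)*(-381) = 1/3835 - 1*72771 = 1/3835 - 72771 = -279076784/3835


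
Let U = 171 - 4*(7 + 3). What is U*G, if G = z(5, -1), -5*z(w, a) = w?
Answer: -131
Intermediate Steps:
z(w, a) = -w/5
G = -1 (G = -⅕*5 = -1)
U = 131 (U = 171 - 4*10 = 171 - 40 = 131)
U*G = 131*(-1) = -131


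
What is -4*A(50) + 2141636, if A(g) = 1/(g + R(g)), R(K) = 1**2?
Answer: 109223432/51 ≈ 2.1416e+6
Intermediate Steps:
R(K) = 1
A(g) = 1/(1 + g) (A(g) = 1/(g + 1) = 1/(1 + g))
-4*A(50) + 2141636 = -4/(1 + 50) + 2141636 = -4/51 + 2141636 = 109223432/51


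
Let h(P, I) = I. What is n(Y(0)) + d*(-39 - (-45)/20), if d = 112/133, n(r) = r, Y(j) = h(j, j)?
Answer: -588/19 ≈ -30.947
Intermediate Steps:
Y(j) = j
d = 16/19 (d = 112*(1/133) = 16/19 ≈ 0.84210)
n(Y(0)) + d*(-39 - (-45)/20) = 0 + 16*(-39 - (-45)/20)/19 = 0 + 16*(-39 - 1*(-9/4))/19 = 0 + 16*(-39 + 9/4)/19 = 0 + (16/19)*(-147/4) = 0 - 588/19 = -588/19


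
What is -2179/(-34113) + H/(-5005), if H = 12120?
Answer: -80508733/34147113 ≈ -2.3577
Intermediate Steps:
-2179/(-34113) + H/(-5005) = -2179/(-34113) + 12120/(-5005) = -2179*(-1/34113) + 12120*(-1/5005) = 2179/34113 - 2424/1001 = -80508733/34147113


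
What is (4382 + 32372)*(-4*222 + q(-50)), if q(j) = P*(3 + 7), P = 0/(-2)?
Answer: -32637552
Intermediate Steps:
P = 0 (P = 0*(-1/2) = 0)
q(j) = 0 (q(j) = 0*(3 + 7) = 0*10 = 0)
(4382 + 32372)*(-4*222 + q(-50)) = (4382 + 32372)*(-4*222 + 0) = 36754*(-888 + 0) = 36754*(-888) = -32637552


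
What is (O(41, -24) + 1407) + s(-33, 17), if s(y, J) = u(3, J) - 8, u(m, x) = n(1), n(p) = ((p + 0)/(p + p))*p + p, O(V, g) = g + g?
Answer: 2705/2 ≈ 1352.5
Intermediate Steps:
O(V, g) = 2*g
n(p) = 3*p/2 (n(p) = (p/((2*p)))*p + p = (p*(1/(2*p)))*p + p = p/2 + p = 3*p/2)
u(m, x) = 3/2 (u(m, x) = (3/2)*1 = 3/2)
s(y, J) = -13/2 (s(y, J) = 3/2 - 8 = -13/2)
(O(41, -24) + 1407) + s(-33, 17) = (2*(-24) + 1407) - 13/2 = (-48 + 1407) - 13/2 = 1359 - 13/2 = 2705/2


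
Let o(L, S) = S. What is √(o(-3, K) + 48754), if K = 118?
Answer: 2*√12218 ≈ 221.07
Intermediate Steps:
√(o(-3, K) + 48754) = √(118 + 48754) = √48872 = 2*√12218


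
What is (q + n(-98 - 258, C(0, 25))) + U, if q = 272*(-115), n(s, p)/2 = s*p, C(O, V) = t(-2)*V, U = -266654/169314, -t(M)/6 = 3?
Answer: 24475898513/84657 ≈ 2.8912e+5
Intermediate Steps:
t(M) = -18 (t(M) = -6*3 = -18)
U = -133327/84657 (U = -266654*1/169314 = -133327/84657 ≈ -1.5749)
C(O, V) = -18*V
n(s, p) = 2*p*s (n(s, p) = 2*(s*p) = 2*(p*s) = 2*p*s)
q = -31280
(q + n(-98 - 258, C(0, 25))) + U = (-31280 + 2*(-18*25)*(-98 - 258)) - 133327/84657 = (-31280 + 2*(-450)*(-356)) - 133327/84657 = (-31280 + 320400) - 133327/84657 = 289120 - 133327/84657 = 24475898513/84657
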